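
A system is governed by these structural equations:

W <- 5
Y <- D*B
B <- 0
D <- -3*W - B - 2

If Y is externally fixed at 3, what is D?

-17

Under do(Y=3), the mechanism Y <- D*B is discarded; Y is fixed at 3.
Since D is not a descendant of the intervened variable, it is unaffected.
D = -3*W - B - 2  [with W=5, B=0]  = -17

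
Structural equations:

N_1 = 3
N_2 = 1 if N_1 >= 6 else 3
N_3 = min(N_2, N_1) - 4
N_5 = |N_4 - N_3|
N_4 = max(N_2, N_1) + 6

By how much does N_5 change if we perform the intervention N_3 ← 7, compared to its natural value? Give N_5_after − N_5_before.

-8

do(N_3=7) replaces the equation N_3 = min(N_2, N_1) - 4 with the constant N_3 = 7.
N_2 = 1 if N_1 >= 6 else 3  [with N_1=3]  = 3
N_4 = max(N_2, N_1) + 6  [with N_2=3, N_1=3]  = 9
N_5 = |N_4 - N_3|  [with N_4=9, N_3=7]  = 2
Without intervention: N_2 = 1 if N_1 >= 6 else 3  [with N_1=3]  = 3; N_3 = min(N_2, N_1) - 4  [with N_2=3, N_1=3]  = -1; N_4 = max(N_2, N_1) + 6  [with N_2=3, N_1=3]  = 9; N_5 = |N_4 - N_3|  [with N_4=9, N_3=-1]  = 10.
Change = 2 − 10 = -8.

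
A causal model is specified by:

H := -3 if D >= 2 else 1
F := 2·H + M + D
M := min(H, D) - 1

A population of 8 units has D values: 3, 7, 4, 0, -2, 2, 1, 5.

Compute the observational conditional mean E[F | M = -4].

E[F|M=-4] averages over only the 5 units with M=-4 (D = 3, 7, 4, 2, 5): F = -7, -3, -6, -8, -5, mean -5.8.

-5.8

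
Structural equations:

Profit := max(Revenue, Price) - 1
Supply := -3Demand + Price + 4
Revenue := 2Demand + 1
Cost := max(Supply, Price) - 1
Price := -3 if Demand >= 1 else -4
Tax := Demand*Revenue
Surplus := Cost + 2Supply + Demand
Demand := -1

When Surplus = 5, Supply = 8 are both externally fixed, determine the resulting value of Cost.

Under do(Surplus = 5, Supply = 8), each intervened variable's structural equation is replaced by its fixed value.
Price = -3 if Demand >= 1 else -4  [with Demand=-1]  = -4
Cost = max(Supply, Price) - 1  [with Supply=8, Price=-4]  = 7

7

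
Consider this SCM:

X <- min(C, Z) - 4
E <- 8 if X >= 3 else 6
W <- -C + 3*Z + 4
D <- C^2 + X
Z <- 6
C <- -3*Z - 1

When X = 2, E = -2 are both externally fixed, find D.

363

The joint intervention fixes X = 2, E = -2, removing each variable's own equation.
C = -3*Z - 1  [with Z=6]  = -19
D = C^2 + X  [with C=-19, X=2]  = 363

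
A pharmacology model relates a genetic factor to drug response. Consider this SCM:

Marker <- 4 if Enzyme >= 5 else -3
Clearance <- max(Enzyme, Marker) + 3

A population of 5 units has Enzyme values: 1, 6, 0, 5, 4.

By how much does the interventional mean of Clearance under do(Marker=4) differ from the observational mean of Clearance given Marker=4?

The intervention sets Marker=4 in all 5 units regardless of Enzyme. Recomputing Clearance per unit gives 7, 9, 7, 8, 7; average 7.6.
Observing Marker=4 restricts to units where Marker's equation naturally yields 4: Enzyme ∈ {6, 5}. In that subpopulation Clearance = 9, 8, mean 8.5.
Difference = 7.6 − 8.5 = -0.9.

-0.9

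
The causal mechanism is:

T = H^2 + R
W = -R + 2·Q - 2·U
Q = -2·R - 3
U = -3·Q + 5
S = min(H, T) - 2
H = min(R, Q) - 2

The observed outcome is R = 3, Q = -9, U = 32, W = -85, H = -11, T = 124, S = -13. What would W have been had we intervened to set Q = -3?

Under do(Q=-3), the mechanism Q = -2·R - 3 is discarded; Q is fixed at -3.
U = -3·Q + 5  [with Q=-3]  = 14
W = -R + 2·Q - 2·U  [with R=3, Q=-3, U=14]  = -37

-37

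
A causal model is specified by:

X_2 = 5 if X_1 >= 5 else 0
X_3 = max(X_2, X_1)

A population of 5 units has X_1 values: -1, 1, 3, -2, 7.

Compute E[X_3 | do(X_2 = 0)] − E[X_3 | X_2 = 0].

1.2

Every unit gets X_2=0 under the intervention. X_3 values become 0, 1, 3, 0, 7; E[X_3|do(X_2=0)] = 2.2.
Conditioning on X_2=0 selects the 4 unit(s) with X_1 ∈ {-1, 1, 3, -2}. Their X_3 values: 0, 1, 3, 0. Mean = 1.
Difference = 2.2 − 1 = 1.2.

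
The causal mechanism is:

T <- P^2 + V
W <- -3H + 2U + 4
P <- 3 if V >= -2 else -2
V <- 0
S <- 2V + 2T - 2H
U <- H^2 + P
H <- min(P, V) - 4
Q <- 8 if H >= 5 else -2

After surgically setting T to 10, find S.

Intervening sets T = 10 and removes its equation (T <- P^2 + V).
P = 3 if V >= -2 else -2  [with V=0]  = 3
H = min(P, V) - 4  [with P=3, V=0]  = -4
S = 2V + 2T - 2H  [with V=0, T=10, H=-4]  = 28

28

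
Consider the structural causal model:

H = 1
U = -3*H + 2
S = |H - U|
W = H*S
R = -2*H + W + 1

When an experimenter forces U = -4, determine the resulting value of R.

4

do(U=-4) replaces the equation U = -3*H + 2 with the constant U = -4.
S = |H - U|  [with H=1, U=-4]  = 5
W = H*S  [with H=1, S=5]  = 5
R = -2*H + W + 1  [with H=1, W=5]  = 4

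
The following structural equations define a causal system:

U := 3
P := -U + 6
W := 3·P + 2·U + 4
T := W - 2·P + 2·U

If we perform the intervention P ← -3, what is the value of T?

13

Under do(P=-3), the mechanism P := -U + 6 is discarded; P is fixed at -3.
W = 3·P + 2·U + 4  [with P=-3, U=3]  = 1
T = W - 2·P + 2·U  [with W=1, P=-3, U=3]  = 13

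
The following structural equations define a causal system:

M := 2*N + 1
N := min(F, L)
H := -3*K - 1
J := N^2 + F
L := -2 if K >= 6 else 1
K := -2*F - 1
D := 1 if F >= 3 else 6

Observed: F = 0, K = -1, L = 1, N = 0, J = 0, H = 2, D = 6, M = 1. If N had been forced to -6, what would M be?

do(N=-6) replaces the equation N := min(F, L) with the constant N = -6.
M = 2*N + 1  [with N=-6]  = -11

-11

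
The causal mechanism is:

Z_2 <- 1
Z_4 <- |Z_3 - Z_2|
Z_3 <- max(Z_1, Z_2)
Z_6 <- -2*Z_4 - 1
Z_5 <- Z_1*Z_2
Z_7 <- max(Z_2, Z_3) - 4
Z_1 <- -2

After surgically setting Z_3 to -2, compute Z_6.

The intervention breaks the incoming arrows to Z_3: Z_3 <- max(Z_1, Z_2) no longer applies, and Z_3 = -2.
Z_4 = |Z_3 - Z_2|  [with Z_3=-2, Z_2=1]  = 3
Z_6 = -2*Z_4 - 1  [with Z_4=3]  = -7

-7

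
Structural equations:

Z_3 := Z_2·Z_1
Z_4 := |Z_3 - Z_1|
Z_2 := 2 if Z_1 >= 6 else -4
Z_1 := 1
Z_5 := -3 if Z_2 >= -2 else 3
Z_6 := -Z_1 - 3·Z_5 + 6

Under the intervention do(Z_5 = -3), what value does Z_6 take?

The intervention breaks the incoming arrows to Z_5: Z_5 := -3 if Z_2 >= -2 else 3 no longer applies, and Z_5 = -3.
Z_6 = -Z_1 - 3·Z_5 + 6  [with Z_1=1, Z_5=-3]  = 14

14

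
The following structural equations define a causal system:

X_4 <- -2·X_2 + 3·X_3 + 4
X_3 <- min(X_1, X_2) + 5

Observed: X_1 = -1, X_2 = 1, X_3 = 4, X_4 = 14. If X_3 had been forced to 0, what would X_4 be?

2

The intervention breaks the incoming arrows to X_3: X_3 <- min(X_1, X_2) + 5 no longer applies, and X_3 = 0.
X_4 = -2·X_2 + 3·X_3 + 4  [with X_2=1, X_3=0]  = 2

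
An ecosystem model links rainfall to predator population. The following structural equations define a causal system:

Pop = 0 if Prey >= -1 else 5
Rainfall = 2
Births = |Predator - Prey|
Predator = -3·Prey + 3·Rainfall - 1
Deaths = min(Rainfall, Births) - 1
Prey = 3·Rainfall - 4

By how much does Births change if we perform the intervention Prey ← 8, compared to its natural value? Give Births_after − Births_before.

Under do(Prey=8), the mechanism Prey = 3·Rainfall - 4 is discarded; Prey is fixed at 8.
Predator = -3·Prey + 3·Rainfall - 1  [with Prey=8, Rainfall=2]  = -19
Births = |Predator - Prey|  [with Predator=-19, Prey=8]  = 27
Without intervention: Prey = 3·Rainfall - 4  [with Rainfall=2]  = 2; Predator = -3·Prey + 3·Rainfall - 1  [with Prey=2, Rainfall=2]  = -1; Births = |Predator - Prey|  [with Predator=-1, Prey=2]  = 3.
Change = 27 − 3 = 24.

24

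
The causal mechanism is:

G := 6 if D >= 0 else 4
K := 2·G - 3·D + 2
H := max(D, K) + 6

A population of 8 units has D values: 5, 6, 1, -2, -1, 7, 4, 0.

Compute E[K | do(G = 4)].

Under do(G=4), G's equation is replaced by G=4 for every unit. Per-unit K: -5, -8, 7, 16, 13, -11, -2, 10. Mean = 2.5.

2.5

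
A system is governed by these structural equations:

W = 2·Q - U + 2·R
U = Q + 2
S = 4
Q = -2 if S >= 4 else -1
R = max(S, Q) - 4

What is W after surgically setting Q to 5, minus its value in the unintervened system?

9

do(Q=5) replaces the equation Q = -2 if S >= 4 else -1 with the constant Q = 5.
R = max(S, Q) - 4  [with S=4, Q=5]  = 1
U = Q + 2  [with Q=5]  = 7
W = 2·Q - U + 2·R  [with Q=5, U=7, R=1]  = 5
Without intervention: Q = -2 if S >= 4 else -1  [with S=4]  = -2; R = max(S, Q) - 4  [with S=4, Q=-2]  = 0; U = Q + 2  [with Q=-2]  = 0; W = 2·Q - U + 2·R  [with Q=-2, U=0, R=0]  = -4.
Change = 5 − (-4) = 9.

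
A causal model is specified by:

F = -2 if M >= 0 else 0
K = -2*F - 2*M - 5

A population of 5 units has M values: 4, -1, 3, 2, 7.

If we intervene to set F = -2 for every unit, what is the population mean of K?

do(F=-2) breaks F's dependence on M. With F=-2 fixed, K across the units is -9, 1, -7, -5, -15, mean -7.

-7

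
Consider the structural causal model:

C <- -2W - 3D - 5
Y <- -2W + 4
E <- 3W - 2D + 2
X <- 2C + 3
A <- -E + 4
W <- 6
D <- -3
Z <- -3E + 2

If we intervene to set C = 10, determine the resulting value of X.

The intervention breaks the incoming arrows to C: C <- -2W - 3D - 5 no longer applies, and C = 10.
X = 2C + 3  [with C=10]  = 23

23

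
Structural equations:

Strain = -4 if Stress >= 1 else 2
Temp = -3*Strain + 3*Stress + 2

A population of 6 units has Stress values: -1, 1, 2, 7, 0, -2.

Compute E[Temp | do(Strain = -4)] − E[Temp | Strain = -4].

-6.5

The intervention sets Strain=-4 in all 6 units regardless of Stress. Recomputing Temp per unit gives 11, 17, 20, 35, 14, 8; average 17.5.
E[Temp|Strain=-4] averages over only the 3 units with Strain=-4 (Stress = 1, 2, 7): Temp = 17, 20, 35, mean 24.
Difference = 17.5 − 24 = -6.5.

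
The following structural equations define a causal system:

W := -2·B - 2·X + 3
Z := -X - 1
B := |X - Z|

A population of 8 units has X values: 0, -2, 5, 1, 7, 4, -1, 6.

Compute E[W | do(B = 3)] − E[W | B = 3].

Every unit gets B=3 under the intervention. W values become -3, 1, -13, -5, -17, -11, -1, -15; E[W|do(B=3)] = -8.
Observing B=3 restricts to units where B's equation naturally yields 3: X ∈ {-2, 1}. In that subpopulation W = 1, -5, mean -2.
Difference = -8 − (-2) = -6.

-6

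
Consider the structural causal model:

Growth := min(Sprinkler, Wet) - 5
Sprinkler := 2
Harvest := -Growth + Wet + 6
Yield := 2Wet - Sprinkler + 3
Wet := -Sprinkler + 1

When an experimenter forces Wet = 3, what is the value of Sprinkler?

2

Under do(Wet=3), the mechanism Wet := -Sprinkler + 1 is discarded; Wet is fixed at 3.
Sprinkler is not downstream of the intervention, so its value is determined by the original equations.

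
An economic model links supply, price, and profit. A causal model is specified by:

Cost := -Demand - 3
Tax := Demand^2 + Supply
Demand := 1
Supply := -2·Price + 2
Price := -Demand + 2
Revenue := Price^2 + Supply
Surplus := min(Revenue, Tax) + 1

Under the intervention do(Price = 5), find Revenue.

do(Price=5) replaces the equation Price := -Demand + 2 with the constant Price = 5.
Supply = -2·Price + 2  [with Price=5]  = -8
Revenue = Price^2 + Supply  [with Price=5, Supply=-8]  = 17

17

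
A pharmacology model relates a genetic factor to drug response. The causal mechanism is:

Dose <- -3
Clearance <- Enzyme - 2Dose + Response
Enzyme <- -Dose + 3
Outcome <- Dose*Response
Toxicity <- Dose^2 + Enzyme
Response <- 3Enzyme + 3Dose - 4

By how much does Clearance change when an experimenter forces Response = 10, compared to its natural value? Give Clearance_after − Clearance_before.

do(Response=10) replaces the equation Response <- 3Enzyme + 3Dose - 4 with the constant Response = 10.
Enzyme = -Dose + 3  [with Dose=-3]  = 6
Clearance = Enzyme - 2Dose + Response  [with Enzyme=6, Dose=-3, Response=10]  = 22
Without intervention: Enzyme = -Dose + 3  [with Dose=-3]  = 6; Response = 3Enzyme + 3Dose - 4  [with Enzyme=6, Dose=-3]  = 5; Clearance = Enzyme - 2Dose + Response  [with Enzyme=6, Dose=-3, Response=5]  = 17.
Change = 22 − 17 = 5.

5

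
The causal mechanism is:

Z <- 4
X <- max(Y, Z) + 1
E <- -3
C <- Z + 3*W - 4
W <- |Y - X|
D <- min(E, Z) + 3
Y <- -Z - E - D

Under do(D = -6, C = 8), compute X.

Setting D = -6, C = 8 by intervention discards those variables' equations.
Y = -Z - E - D  [with Z=4, E=-3, D=-6]  = 5
X = max(Y, Z) + 1  [with Y=5, Z=4]  = 6

6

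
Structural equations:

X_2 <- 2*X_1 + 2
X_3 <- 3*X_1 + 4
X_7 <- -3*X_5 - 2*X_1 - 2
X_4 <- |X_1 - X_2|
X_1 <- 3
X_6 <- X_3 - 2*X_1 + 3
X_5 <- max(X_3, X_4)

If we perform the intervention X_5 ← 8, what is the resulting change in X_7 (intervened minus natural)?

15

Under do(X_5=8), the mechanism X_5 <- max(X_3, X_4) is discarded; X_5 is fixed at 8.
X_7 = -3*X_5 - 2*X_1 - 2  [with X_5=8, X_1=3]  = -32
Without intervention: X_2 = 2*X_1 + 2  [with X_1=3]  = 8; X_3 = 3*X_1 + 4  [with X_1=3]  = 13; X_4 = |X_1 - X_2|  [with X_1=3, X_2=8]  = 5; X_5 = max(X_3, X_4)  [with X_3=13, X_4=5]  = 13; X_7 = -3*X_5 - 2*X_1 - 2  [with X_5=13, X_1=3]  = -47.
Change = -32 − (-47) = 15.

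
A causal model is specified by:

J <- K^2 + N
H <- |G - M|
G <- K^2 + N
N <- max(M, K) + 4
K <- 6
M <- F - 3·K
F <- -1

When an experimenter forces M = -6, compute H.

The intervention breaks the incoming arrows to M: M <- F - 3·K no longer applies, and M = -6.
N = max(M, K) + 4  [with M=-6, K=6]  = 10
G = K^2 + N  [with K=6, N=10]  = 46
H = |G - M|  [with G=46, M=-6]  = 52

52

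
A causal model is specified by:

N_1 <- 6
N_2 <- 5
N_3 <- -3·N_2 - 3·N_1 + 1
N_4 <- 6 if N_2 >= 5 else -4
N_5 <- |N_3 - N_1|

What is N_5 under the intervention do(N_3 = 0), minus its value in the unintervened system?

do(N_3=0) replaces the equation N_3 <- -3·N_2 - 3·N_1 + 1 with the constant N_3 = 0.
N_5 = |N_3 - N_1|  [with N_3=0, N_1=6]  = 6
Without intervention: N_3 = -3·N_2 - 3·N_1 + 1  [with N_2=5, N_1=6]  = -32; N_5 = |N_3 - N_1|  [with N_3=-32, N_1=6]  = 38.
Change = 6 − 38 = -32.

-32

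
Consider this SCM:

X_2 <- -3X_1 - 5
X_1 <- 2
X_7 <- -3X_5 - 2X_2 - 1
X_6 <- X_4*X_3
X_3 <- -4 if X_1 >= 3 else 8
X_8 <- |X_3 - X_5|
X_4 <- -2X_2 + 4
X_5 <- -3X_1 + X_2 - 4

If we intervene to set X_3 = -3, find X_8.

18

The intervention breaks the incoming arrows to X_3: X_3 <- -4 if X_1 >= 3 else 8 no longer applies, and X_3 = -3.
X_2 = -3X_1 - 5  [with X_1=2]  = -11
X_5 = -3X_1 + X_2 - 4  [with X_1=2, X_2=-11]  = -21
X_8 = |X_3 - X_5|  [with X_3=-3, X_5=-21]  = 18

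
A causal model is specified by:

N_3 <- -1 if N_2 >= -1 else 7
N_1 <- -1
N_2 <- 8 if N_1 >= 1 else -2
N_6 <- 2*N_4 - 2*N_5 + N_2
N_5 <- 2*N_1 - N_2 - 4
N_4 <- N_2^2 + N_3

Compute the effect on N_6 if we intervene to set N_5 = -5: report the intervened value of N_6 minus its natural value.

2

The intervention breaks the incoming arrows to N_5: N_5 <- 2*N_1 - N_2 - 4 no longer applies, and N_5 = -5.
N_2 = 8 if N_1 >= 1 else -2  [with N_1=-1]  = -2
N_3 = -1 if N_2 >= -1 else 7  [with N_2=-2]  = 7
N_4 = N_2^2 + N_3  [with N_2=-2, N_3=7]  = 11
N_6 = 2*N_4 - 2*N_5 + N_2  [with N_4=11, N_5=-5, N_2=-2]  = 30
Without intervention: N_2 = 8 if N_1 >= 1 else -2  [with N_1=-1]  = -2; N_3 = -1 if N_2 >= -1 else 7  [with N_2=-2]  = 7; N_4 = N_2^2 + N_3  [with N_2=-2, N_3=7]  = 11; N_5 = 2*N_1 - N_2 - 4  [with N_1=-1, N_2=-2]  = -4; N_6 = 2*N_4 - 2*N_5 + N_2  [with N_4=11, N_5=-4, N_2=-2]  = 28.
Change = 30 − 28 = 2.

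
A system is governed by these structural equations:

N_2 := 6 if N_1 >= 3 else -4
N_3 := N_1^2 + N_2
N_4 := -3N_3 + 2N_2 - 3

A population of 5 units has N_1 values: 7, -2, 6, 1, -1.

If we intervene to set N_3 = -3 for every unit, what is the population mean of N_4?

Every unit gets N_3=-3 under the intervention. N_4 values become 18, -2, 18, -2, -2; E[N_4|do(N_3=-3)] = 6.

6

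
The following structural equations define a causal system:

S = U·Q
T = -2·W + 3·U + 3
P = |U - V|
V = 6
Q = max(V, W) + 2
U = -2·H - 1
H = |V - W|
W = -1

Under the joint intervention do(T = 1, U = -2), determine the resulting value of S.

-16

Under do(T = 1, U = -2), each intervened variable's structural equation is replaced by its fixed value.
Q = max(V, W) + 2  [with V=6, W=-1]  = 8
S = U·Q  [with U=-2, Q=8]  = -16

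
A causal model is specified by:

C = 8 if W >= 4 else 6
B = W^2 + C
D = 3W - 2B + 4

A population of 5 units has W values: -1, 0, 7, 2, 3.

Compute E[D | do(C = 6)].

The intervention sets C=6 in all 5 units regardless of W. Recomputing D per unit gives -13, -8, -85, -10, -17; average -26.6.

-26.6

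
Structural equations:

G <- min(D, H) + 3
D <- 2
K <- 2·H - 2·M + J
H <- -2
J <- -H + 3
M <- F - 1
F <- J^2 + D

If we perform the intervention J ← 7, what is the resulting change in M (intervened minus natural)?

24

Under do(J=7), the mechanism J <- -H + 3 is discarded; J is fixed at 7.
F = J^2 + D  [with J=7, D=2]  = 51
M = F - 1  [with F=51]  = 50
Without intervention: J = -H + 3  [with H=-2]  = 5; F = J^2 + D  [with J=5, D=2]  = 27; M = F - 1  [with F=27]  = 26.
Change = 50 − 26 = 24.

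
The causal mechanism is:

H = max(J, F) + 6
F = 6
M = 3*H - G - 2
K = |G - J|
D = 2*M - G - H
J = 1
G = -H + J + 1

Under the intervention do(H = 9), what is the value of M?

32

The intervention breaks the incoming arrows to H: H = max(J, F) + 6 no longer applies, and H = 9.
G = -H + J + 1  [with H=9, J=1]  = -7
M = 3*H - G - 2  [with H=9, G=-7]  = 32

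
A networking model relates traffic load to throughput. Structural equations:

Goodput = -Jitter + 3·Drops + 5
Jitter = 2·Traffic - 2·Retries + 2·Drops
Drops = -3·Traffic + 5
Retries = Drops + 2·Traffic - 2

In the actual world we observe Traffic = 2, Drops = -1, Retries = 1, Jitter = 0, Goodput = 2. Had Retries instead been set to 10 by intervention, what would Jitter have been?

The intervention breaks the incoming arrows to Retries: Retries = Drops + 2·Traffic - 2 no longer applies, and Retries = 10.
Drops = -3·Traffic + 5  [with Traffic=2]  = -1
Jitter = 2·Traffic - 2·Retries + 2·Drops  [with Traffic=2, Retries=10, Drops=-1]  = -18

-18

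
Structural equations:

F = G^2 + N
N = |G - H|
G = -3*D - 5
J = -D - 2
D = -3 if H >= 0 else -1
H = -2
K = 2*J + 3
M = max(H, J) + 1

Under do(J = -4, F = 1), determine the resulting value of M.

-1

Setting J = -4, F = 1 by intervention discards those variables' equations.
M = max(H, J) + 1  [with H=-2, J=-4]  = -1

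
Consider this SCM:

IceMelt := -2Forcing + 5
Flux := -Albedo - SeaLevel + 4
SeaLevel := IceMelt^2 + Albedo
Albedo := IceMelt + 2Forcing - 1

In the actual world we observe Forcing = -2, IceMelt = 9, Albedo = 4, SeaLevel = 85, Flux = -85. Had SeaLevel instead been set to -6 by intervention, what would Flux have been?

6

Intervening sets SeaLevel = -6 and removes its equation (SeaLevel := IceMelt^2 + Albedo).
IceMelt = -2Forcing + 5  [with Forcing=-2]  = 9
Albedo = IceMelt + 2Forcing - 1  [with IceMelt=9, Forcing=-2]  = 4
Flux = -Albedo - SeaLevel + 4  [with Albedo=4, SeaLevel=-6]  = 6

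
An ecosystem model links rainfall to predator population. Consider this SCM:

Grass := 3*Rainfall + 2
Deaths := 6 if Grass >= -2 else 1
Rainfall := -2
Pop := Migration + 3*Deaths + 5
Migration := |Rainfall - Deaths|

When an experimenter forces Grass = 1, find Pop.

do(Grass=1) replaces the equation Grass := 3*Rainfall + 2 with the constant Grass = 1.
Deaths = 6 if Grass >= -2 else 1  [with Grass=1]  = 6
Migration = |Rainfall - Deaths|  [with Rainfall=-2, Deaths=6]  = 8
Pop = Migration + 3*Deaths + 5  [with Migration=8, Deaths=6]  = 31

31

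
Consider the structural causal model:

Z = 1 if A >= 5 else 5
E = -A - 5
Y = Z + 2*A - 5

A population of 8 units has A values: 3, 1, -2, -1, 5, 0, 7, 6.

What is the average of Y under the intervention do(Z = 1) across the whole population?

Under do(Z=1), Z's equation is replaced by Z=1 for every unit. Per-unit Y: 2, -2, -8, -6, 6, -4, 10, 8. Mean = 0.75.

0.75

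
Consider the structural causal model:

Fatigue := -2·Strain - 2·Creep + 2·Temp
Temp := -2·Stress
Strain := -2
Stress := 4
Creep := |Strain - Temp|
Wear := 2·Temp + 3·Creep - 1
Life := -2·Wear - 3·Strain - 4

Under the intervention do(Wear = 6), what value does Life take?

-10

Under do(Wear=6), the mechanism Wear := 2·Temp + 3·Creep - 1 is discarded; Wear is fixed at 6.
Life = -2·Wear - 3·Strain - 4  [with Wear=6, Strain=-2]  = -10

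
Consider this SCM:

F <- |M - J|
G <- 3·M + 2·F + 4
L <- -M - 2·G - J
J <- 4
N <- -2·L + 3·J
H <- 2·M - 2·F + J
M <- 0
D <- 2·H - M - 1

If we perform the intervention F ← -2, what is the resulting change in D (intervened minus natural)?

24

The intervention breaks the incoming arrows to F: F <- |M - J| no longer applies, and F = -2.
H = 2·M - 2·F + J  [with M=0, F=-2, J=4]  = 8
D = 2·H - M - 1  [with H=8, M=0]  = 15
Without intervention: F = |M - J|  [with M=0, J=4]  = 4; H = 2·M - 2·F + J  [with M=0, F=4, J=4]  = -4; D = 2·H - M - 1  [with H=-4, M=0]  = -9.
Change = 15 − (-9) = 24.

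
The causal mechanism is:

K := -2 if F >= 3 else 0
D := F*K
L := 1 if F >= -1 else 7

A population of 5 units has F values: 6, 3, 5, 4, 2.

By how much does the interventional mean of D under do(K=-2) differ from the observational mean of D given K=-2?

do(K=-2) breaks K's dependence on F. With K=-2 fixed, D across the units is -12, -6, -10, -8, -4, mean -8.
Conditioning on K=-2 selects the 4 unit(s) with F ∈ {6, 3, 5, 4}. Their D values: -12, -6, -10, -8. Mean = -9.
Difference = -8 − (-9) = 1.

1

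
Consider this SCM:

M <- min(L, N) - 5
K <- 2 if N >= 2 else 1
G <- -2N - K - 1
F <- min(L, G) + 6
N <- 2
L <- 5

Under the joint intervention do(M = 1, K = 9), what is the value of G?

-14

Setting M = 1, K = 9 by intervention discards those variables' equations.
G = -2N - K - 1  [with N=2, K=9]  = -14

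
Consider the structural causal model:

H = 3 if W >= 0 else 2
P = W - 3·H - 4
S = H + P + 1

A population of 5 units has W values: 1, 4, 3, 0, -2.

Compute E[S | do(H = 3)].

Under do(H=3), H's equation is replaced by H=3 for every unit. Per-unit S: -8, -5, -6, -9, -11. Mean = -7.8.

-7.8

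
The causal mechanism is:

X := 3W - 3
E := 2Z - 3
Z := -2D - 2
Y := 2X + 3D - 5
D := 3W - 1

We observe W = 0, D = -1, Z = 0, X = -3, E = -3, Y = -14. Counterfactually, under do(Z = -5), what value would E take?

do(Z=-5) replaces the equation Z := -2D - 2 with the constant Z = -5.
E = 2Z - 3  [with Z=-5]  = -13

-13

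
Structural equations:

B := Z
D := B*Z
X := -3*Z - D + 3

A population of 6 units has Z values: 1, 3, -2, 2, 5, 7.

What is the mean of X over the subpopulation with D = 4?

-1

Observing D=4 restricts to units where D's equation naturally yields 4: Z ∈ {-2, 2}. In that subpopulation X = 5, -7, mean -1.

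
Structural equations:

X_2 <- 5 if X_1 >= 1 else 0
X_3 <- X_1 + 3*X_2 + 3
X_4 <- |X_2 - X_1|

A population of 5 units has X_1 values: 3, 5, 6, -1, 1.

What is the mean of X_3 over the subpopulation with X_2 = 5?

E[X_3|X_2=5] averages over only the 4 units with X_2=5 (X_1 = 3, 5, 6, 1): X_3 = 21, 23, 24, 19, mean 21.75.

21.75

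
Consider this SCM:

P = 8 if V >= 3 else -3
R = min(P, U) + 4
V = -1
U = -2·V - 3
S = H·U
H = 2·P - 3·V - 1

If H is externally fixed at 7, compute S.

Intervening sets H = 7 and removes its equation (H = 2·P - 3·V - 1).
U = -2·V - 3  [with V=-1]  = -1
S = H·U  [with H=7, U=-1]  = -7

-7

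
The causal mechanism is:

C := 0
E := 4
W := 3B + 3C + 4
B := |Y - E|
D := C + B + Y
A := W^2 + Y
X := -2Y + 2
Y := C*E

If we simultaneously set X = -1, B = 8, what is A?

Under do(X = -1, B = 8), each intervened variable's structural equation is replaced by its fixed value.
Y = C*E  [with C=0, E=4]  = 0
W = 3B + 3C + 4  [with B=8, C=0]  = 28
A = W^2 + Y  [with W=28, Y=0]  = 784

784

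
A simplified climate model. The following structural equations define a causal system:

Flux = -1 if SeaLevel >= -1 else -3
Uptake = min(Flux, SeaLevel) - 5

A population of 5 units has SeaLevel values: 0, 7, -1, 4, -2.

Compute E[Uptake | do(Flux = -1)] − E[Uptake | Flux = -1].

Under do(Flux=-1), Flux's equation is replaced by Flux=-1 for every unit. Per-unit Uptake: -6, -6, -6, -6, -7. Mean = -6.2.
Observing Flux=-1 restricts to units where Flux's equation naturally yields -1: SeaLevel ∈ {0, 7, -1, 4}. In that subpopulation Uptake = -6, -6, -6, -6, mean -6.
Difference = -6.2 − (-6) = -0.2.

-0.2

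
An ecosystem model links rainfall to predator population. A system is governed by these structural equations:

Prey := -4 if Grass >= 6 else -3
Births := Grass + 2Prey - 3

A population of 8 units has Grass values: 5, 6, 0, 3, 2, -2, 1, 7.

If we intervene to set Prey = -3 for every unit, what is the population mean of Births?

The intervention sets Prey=-3 in all 8 units regardless of Grass. Recomputing Births per unit gives -4, -3, -9, -6, -7, -11, -8, -2; average -6.25.

-6.25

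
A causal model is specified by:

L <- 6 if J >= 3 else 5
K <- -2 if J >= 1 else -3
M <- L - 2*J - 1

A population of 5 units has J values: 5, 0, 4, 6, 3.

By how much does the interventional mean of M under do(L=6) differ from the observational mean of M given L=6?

1.8

Every unit gets L=6 under the intervention. M values become -5, 5, -3, -7, -1; E[M|do(L=6)] = -2.2.
Conditioning on L=6 selects the 4 unit(s) with J ∈ {5, 4, 6, 3}. Their M values: -5, -3, -7, -1. Mean = -4.
Difference = -2.2 − (-4) = 1.8.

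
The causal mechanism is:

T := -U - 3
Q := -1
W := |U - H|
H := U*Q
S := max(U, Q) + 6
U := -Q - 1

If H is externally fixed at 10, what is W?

The intervention breaks the incoming arrows to H: H := U*Q no longer applies, and H = 10.
U = -Q - 1  [with Q=-1]  = 0
W = |U - H|  [with U=0, H=10]  = 10

10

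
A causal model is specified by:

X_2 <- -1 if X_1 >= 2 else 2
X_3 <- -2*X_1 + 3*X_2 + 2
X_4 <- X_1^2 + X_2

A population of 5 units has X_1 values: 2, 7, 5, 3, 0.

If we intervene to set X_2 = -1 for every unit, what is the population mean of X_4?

16.4

Every unit gets X_2=-1 under the intervention. X_4 values become 3, 48, 24, 8, -1; E[X_4|do(X_2=-1)] = 16.4.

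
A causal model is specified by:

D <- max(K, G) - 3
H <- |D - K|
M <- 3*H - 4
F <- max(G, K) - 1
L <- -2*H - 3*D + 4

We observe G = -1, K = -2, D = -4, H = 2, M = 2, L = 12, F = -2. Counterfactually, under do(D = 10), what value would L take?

-50

The intervention breaks the incoming arrows to D: D <- max(K, G) - 3 no longer applies, and D = 10.
H = |D - K|  [with D=10, K=-2]  = 12
L = -2*H - 3*D + 4  [with H=12, D=10]  = -50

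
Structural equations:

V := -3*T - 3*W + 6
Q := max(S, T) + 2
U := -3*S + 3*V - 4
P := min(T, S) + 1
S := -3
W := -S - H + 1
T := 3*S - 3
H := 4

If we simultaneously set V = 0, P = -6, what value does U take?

5

Under do(V = 0, P = -6), each intervened variable's structural equation is replaced by its fixed value.
U = -3*S + 3*V - 4  [with S=-3, V=0]  = 5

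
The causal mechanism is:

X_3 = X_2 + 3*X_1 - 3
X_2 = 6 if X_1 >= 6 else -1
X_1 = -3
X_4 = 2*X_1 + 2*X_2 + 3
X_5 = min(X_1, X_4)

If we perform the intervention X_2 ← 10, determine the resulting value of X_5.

do(X_2=10) replaces the equation X_2 = 6 if X_1 >= 6 else -1 with the constant X_2 = 10.
X_4 = 2*X_1 + 2*X_2 + 3  [with X_1=-3, X_2=10]  = 17
X_5 = min(X_1, X_4)  [with X_1=-3, X_4=17]  = -3

-3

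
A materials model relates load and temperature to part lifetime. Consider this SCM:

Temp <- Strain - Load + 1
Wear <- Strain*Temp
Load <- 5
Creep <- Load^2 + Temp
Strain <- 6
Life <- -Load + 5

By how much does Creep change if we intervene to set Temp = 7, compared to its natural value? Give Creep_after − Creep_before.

The intervention breaks the incoming arrows to Temp: Temp <- Strain - Load + 1 no longer applies, and Temp = 7.
Creep = Load^2 + Temp  [with Load=5, Temp=7]  = 32
Without intervention: Temp = Strain - Load + 1  [with Strain=6, Load=5]  = 2; Creep = Load^2 + Temp  [with Load=5, Temp=2]  = 27.
Change = 32 − 27 = 5.

5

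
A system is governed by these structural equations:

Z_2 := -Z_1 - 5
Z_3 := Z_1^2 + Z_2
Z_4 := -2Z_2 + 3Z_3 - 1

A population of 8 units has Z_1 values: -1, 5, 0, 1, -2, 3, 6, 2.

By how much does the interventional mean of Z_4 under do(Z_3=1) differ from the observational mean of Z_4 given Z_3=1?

Under do(Z_3=1), Z_3's equation is replaced by Z_3=1 for every unit. Per-unit Z_4: 10, 22, 12, 14, 8, 18, 24, 16. Mean = 15.5.
Observing Z_3=1 restricts to units where Z_3's equation naturally yields 1: Z_1 ∈ {-2, 3}. In that subpopulation Z_4 = 8, 18, mean 13.
Difference = 15.5 − 13 = 2.5.

2.5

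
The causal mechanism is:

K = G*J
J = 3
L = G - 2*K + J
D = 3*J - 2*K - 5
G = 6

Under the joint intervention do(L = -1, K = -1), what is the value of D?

6

The joint intervention fixes L = -1, K = -1, removing each variable's own equation.
D = 3*J - 2*K - 5  [with J=3, K=-1]  = 6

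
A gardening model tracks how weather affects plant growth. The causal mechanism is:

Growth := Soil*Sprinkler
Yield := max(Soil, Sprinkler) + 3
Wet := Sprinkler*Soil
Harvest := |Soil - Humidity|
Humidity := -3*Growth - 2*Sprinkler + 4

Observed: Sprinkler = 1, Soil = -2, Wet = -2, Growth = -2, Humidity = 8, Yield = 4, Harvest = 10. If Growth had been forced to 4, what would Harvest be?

The intervention breaks the incoming arrows to Growth: Growth := Soil*Sprinkler no longer applies, and Growth = 4.
Humidity = -3*Growth - 2*Sprinkler + 4  [with Growth=4, Sprinkler=1]  = -10
Harvest = |Soil - Humidity|  [with Soil=-2, Humidity=-10]  = 8

8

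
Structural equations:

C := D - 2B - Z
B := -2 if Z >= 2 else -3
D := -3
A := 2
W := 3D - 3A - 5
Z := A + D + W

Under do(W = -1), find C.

5

The intervention breaks the incoming arrows to W: W := 3D - 3A - 5 no longer applies, and W = -1.
Z = A + D + W  [with A=2, D=-3, W=-1]  = -2
B = -2 if Z >= 2 else -3  [with Z=-2]  = -3
C = D - 2B - Z  [with D=-3, B=-3, Z=-2]  = 5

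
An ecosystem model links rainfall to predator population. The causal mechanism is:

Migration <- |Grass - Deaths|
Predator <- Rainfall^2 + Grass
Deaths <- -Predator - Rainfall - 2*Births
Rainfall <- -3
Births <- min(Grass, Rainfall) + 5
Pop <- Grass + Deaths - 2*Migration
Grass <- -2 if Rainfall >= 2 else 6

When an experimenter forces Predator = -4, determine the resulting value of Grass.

6

Under do(Predator=-4), the mechanism Predator <- Rainfall^2 + Grass is discarded; Predator is fixed at -4.
Since Grass is not a descendant of the intervened variable, it is unaffected.
Grass = -2 if Rainfall >= 2 else 6  [with Rainfall=-3]  = 6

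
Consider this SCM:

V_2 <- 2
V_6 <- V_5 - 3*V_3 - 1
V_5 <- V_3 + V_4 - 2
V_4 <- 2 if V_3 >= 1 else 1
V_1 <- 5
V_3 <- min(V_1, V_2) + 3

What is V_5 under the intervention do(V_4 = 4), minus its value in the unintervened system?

Intervening sets V_4 = 4 and removes its equation (V_4 <- 2 if V_3 >= 1 else 1).
V_3 = min(V_1, V_2) + 3  [with V_1=5, V_2=2]  = 5
V_5 = V_3 + V_4 - 2  [with V_3=5, V_4=4]  = 7
Without intervention: V_3 = min(V_1, V_2) + 3  [with V_1=5, V_2=2]  = 5; V_4 = 2 if V_3 >= 1 else 1  [with V_3=5]  = 2; V_5 = V_3 + V_4 - 2  [with V_3=5, V_4=2]  = 5.
Change = 7 − 5 = 2.

2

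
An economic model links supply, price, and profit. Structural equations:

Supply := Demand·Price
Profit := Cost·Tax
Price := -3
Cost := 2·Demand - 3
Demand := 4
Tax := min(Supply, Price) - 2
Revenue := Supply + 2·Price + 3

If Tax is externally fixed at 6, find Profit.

Intervening sets Tax = 6 and removes its equation (Tax := min(Supply, Price) - 2).
Cost = 2·Demand - 3  [with Demand=4]  = 5
Profit = Cost·Tax  [with Cost=5, Tax=6]  = 30

30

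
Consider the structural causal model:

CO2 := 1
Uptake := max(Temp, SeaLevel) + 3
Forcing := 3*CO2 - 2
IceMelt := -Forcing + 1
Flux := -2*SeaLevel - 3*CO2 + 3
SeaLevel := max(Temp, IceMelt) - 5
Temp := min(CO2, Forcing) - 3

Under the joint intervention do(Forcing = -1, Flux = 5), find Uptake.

Setting Forcing = -1, Flux = 5 by intervention discards those variables' equations.
Temp = min(CO2, Forcing) - 3  [with CO2=1, Forcing=-1]  = -4
IceMelt = -Forcing + 1  [with Forcing=-1]  = 2
SeaLevel = max(Temp, IceMelt) - 5  [with Temp=-4, IceMelt=2]  = -3
Uptake = max(Temp, SeaLevel) + 3  [with Temp=-4, SeaLevel=-3]  = 0

0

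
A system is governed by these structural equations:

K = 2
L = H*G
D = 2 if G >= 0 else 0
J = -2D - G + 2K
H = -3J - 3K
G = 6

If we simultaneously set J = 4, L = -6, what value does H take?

Setting J = 4, L = -6 by intervention discards those variables' equations.
H = -3J - 3K  [with J=4, K=2]  = -18

-18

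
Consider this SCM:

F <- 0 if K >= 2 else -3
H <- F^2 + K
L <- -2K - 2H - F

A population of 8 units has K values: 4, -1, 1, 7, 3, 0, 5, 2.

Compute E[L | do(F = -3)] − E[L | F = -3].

-10.5

The intervention sets F=-3 in all 8 units regardless of K. Recomputing L per unit gives -31, -11, -19, -43, -27, -15, -35, -23; average -25.5.
E[L|F=-3] averages over only the 3 units with F=-3 (K = -1, 1, 0): L = -11, -19, -15, mean -15.
Difference = -25.5 − (-15) = -10.5.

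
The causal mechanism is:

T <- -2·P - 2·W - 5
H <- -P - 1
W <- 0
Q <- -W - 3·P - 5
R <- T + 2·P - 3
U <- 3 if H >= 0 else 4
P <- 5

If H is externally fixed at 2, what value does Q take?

The intervention breaks the incoming arrows to H: H <- -P - 1 no longer applies, and H = 2.
Since Q is not a descendant of the intervened variable, it is unaffected.
Q = -W - 3·P - 5  [with W=0, P=5]  = -20

-20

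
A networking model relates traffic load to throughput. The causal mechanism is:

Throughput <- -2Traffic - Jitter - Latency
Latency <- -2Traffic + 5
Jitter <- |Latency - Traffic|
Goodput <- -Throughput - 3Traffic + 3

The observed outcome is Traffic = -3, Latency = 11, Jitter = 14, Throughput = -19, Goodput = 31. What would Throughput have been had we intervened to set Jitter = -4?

-1

The intervention breaks the incoming arrows to Jitter: Jitter <- |Latency - Traffic| no longer applies, and Jitter = -4.
Latency = -2Traffic + 5  [with Traffic=-3]  = 11
Throughput = -2Traffic - Jitter - Latency  [with Traffic=-3, Jitter=-4, Latency=11]  = -1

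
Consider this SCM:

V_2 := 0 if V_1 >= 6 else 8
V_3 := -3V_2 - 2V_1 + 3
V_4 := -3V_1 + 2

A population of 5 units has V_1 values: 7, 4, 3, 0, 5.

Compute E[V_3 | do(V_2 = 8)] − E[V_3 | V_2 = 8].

do(V_2=8) breaks V_2's dependence on V_1. With V_2=8 fixed, V_3 across the units is -35, -29, -27, -21, -31, mean -28.6.
Observing V_2=8 restricts to units where V_2's equation naturally yields 8: V_1 ∈ {4, 3, 0, 5}. In that subpopulation V_3 = -29, -27, -21, -31, mean -27.
Difference = -28.6 − (-27) = -1.6.

-1.6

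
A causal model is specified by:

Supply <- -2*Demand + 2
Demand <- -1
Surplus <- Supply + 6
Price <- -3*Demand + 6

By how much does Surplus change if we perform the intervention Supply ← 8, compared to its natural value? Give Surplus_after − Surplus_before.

The intervention breaks the incoming arrows to Supply: Supply <- -2*Demand + 2 no longer applies, and Supply = 8.
Surplus = Supply + 6  [with Supply=8]  = 14
Without intervention: Supply = -2*Demand + 2  [with Demand=-1]  = 4; Surplus = Supply + 6  [with Supply=4]  = 10.
Change = 14 − 10 = 4.

4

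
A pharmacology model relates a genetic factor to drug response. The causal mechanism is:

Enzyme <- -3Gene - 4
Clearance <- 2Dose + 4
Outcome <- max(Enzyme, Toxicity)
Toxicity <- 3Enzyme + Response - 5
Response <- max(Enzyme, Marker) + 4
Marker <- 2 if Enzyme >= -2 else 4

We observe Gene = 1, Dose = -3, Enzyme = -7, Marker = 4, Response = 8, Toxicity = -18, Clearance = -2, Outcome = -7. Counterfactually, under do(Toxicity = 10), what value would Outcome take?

Intervening sets Toxicity = 10 and removes its equation (Toxicity <- 3Enzyme + Response - 5).
Enzyme = -3Gene - 4  [with Gene=1]  = -7
Outcome = max(Enzyme, Toxicity)  [with Enzyme=-7, Toxicity=10]  = 10

10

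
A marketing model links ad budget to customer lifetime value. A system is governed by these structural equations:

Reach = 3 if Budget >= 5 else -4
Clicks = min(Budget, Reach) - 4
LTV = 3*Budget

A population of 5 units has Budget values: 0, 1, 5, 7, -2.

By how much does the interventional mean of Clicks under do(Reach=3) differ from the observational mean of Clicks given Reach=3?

-2

The intervention sets Reach=3 in all 5 units regardless of Budget. Recomputing Clicks per unit gives -4, -3, -1, -1, -6; average -3.
Observing Reach=3 restricts to units where Reach's equation naturally yields 3: Budget ∈ {5, 7}. In that subpopulation Clicks = -1, -1, mean -1.
Difference = -3 − (-1) = -2.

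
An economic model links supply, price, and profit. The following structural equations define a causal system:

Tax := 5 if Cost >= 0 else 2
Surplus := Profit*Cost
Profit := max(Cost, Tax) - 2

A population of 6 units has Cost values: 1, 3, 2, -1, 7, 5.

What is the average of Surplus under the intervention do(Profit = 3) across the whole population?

8.5

The intervention sets Profit=3 in all 6 units regardless of Cost. Recomputing Surplus per unit gives 3, 9, 6, -3, 21, 15; average 8.5.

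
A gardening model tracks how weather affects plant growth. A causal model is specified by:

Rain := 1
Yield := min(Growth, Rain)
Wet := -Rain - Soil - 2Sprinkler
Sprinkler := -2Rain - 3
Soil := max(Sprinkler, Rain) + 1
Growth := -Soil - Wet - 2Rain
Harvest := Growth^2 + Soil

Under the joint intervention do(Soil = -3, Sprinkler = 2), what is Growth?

Setting Soil = -3, Sprinkler = 2 by intervention discards those variables' equations.
Wet = -Rain - Soil - 2Sprinkler  [with Rain=1, Soil=-3, Sprinkler=2]  = -2
Growth = -Soil - Wet - 2Rain  [with Soil=-3, Wet=-2, Rain=1]  = 3

3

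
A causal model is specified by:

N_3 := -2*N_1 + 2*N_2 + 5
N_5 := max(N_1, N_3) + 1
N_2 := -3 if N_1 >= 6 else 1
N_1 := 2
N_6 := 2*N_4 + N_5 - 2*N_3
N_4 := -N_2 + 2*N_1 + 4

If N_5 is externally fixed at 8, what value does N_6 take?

16

The intervention breaks the incoming arrows to N_5: N_5 := max(N_1, N_3) + 1 no longer applies, and N_5 = 8.
N_2 = -3 if N_1 >= 6 else 1  [with N_1=2]  = 1
N_3 = -2*N_1 + 2*N_2 + 5  [with N_1=2, N_2=1]  = 3
N_4 = -N_2 + 2*N_1 + 4  [with N_2=1, N_1=2]  = 7
N_6 = 2*N_4 + N_5 - 2*N_3  [with N_4=7, N_5=8, N_3=3]  = 16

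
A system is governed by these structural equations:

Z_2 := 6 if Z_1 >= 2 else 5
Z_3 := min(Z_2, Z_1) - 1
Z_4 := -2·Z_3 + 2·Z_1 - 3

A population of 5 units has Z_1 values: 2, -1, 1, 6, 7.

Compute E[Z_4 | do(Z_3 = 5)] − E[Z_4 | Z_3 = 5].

-7

The intervention sets Z_3=5 in all 5 units regardless of Z_1. Recomputing Z_4 per unit gives -9, -15, -11, -1, 1; average -7.
Conditioning on Z_3=5 selects the 2 unit(s) with Z_1 ∈ {6, 7}. Their Z_4 values: -1, 1. Mean = 0.
Difference = -7 − 0 = -7.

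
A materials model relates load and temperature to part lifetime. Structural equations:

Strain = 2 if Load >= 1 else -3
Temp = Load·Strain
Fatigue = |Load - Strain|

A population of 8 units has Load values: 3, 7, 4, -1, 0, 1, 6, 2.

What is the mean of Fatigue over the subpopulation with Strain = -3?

2.5

Conditioning on Strain=-3 selects the 2 unit(s) with Load ∈ {-1, 0}. Their Fatigue values: 2, 3. Mean = 2.5.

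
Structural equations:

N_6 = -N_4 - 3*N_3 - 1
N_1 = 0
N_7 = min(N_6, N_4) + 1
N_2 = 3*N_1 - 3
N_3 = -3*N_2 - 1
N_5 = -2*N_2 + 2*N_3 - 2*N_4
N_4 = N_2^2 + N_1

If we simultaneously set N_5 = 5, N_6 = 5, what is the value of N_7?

Under do(N_5 = 5, N_6 = 5), each intervened variable's structural equation is replaced by its fixed value.
N_2 = 3*N_1 - 3  [with N_1=0]  = -3
N_4 = N_2^2 + N_1  [with N_2=-3, N_1=0]  = 9
N_7 = min(N_6, N_4) + 1  [with N_6=5, N_4=9]  = 6

6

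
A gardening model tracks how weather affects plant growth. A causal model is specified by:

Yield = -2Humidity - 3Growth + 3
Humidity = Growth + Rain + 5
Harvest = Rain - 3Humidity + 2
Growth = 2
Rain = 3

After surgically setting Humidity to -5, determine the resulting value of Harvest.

do(Humidity=-5) replaces the equation Humidity = Growth + Rain + 5 with the constant Humidity = -5.
Harvest = Rain - 3Humidity + 2  [with Rain=3, Humidity=-5]  = 20

20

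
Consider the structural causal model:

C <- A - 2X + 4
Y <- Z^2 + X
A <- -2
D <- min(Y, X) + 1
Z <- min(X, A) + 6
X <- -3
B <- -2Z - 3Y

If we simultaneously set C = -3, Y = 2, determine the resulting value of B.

Under do(C = -3, Y = 2), each intervened variable's structural equation is replaced by its fixed value.
Z = min(X, A) + 6  [with X=-3, A=-2]  = 3
B = -2Z - 3Y  [with Z=3, Y=2]  = -12

-12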